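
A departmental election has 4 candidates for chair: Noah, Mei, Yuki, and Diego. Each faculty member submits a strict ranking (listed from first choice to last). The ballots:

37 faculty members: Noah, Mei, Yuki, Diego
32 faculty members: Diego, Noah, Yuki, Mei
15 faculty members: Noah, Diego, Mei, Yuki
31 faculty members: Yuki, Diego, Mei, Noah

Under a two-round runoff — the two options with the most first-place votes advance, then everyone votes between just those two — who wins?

Round 1 first-place votes: Noah 52, Mei 0, Yuki 31, Diego 32.
Noah and Diego advance.
Runoff: Noah is preferred to Diego by 52 voters; Diego by 63.
Diego wins the runoff.

Diego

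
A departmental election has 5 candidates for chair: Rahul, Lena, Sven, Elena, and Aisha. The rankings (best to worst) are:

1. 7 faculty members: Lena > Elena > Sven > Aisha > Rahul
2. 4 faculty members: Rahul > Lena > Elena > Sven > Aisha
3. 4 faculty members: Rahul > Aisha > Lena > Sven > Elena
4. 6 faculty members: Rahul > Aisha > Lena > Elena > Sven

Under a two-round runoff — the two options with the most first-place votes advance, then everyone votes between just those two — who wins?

Round 1 first-place votes: Rahul 14, Lena 7, Sven 0, Elena 0, Aisha 0.
Rahul and Lena advance.
Runoff: Rahul is preferred to Lena by 14 voters; Lena by 7.
Rahul wins the runoff.

Rahul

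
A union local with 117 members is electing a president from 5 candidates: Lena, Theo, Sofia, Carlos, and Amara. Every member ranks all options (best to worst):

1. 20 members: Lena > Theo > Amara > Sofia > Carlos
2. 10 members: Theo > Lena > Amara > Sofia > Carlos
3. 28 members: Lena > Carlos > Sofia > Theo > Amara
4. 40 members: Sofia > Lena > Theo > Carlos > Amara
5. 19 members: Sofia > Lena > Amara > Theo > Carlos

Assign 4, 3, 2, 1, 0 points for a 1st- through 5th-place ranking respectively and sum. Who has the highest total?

Lena

Lena: 20·4 + 10·3 + 28·4 + 40·3 + 19·3 = 399
Theo: 20·3 + 10·4 + 28·1 + 40·2 + 19·1 = 227
Sofia: 20·1 + 10·1 + 28·2 + 40·4 + 19·4 = 322
Carlos: 20·0 + 10·0 + 28·3 + 40·1 + 19·0 = 124
Amara: 20·2 + 10·2 + 28·0 + 40·0 + 19·2 = 98
Lena has the highest Borda score (399).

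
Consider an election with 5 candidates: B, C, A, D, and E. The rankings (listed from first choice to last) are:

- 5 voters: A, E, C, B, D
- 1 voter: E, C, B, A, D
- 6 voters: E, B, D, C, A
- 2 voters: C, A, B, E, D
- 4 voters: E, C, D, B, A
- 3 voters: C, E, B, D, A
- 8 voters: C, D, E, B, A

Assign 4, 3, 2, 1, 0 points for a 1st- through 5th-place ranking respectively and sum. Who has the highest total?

B: 5·1 + 1·2 + 6·3 + 2·2 + 4·1 + 3·2 + 8·1 = 47
C: 5·2 + 1·3 + 6·1 + 2·4 + 4·3 + 3·4 + 8·4 = 83
A: 5·4 + 1·1 + 6·0 + 2·3 + 4·0 + 3·0 + 8·0 = 27
D: 5·0 + 1·0 + 6·2 + 2·0 + 4·2 + 3·1 + 8·3 = 47
E: 5·3 + 1·4 + 6·4 + 2·1 + 4·4 + 3·3 + 8·2 = 86
E has the highest Borda score (86).

E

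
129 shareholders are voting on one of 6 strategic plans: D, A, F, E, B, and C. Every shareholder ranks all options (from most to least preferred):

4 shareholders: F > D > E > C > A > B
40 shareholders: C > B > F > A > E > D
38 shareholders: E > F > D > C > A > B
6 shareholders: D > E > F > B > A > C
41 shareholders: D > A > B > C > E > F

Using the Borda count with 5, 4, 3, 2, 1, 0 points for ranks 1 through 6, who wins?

C

D: 4·4 + 40·0 + 38·3 + 6·5 + 41·5 = 365
A: 4·1 + 40·2 + 38·1 + 6·1 + 41·4 = 292
F: 4·5 + 40·3 + 38·4 + 6·3 + 41·0 = 310
E: 4·3 + 40·1 + 38·5 + 6·4 + 41·1 = 307
B: 4·0 + 40·4 + 38·0 + 6·2 + 41·3 = 295
C: 4·2 + 40·5 + 38·2 + 6·0 + 41·2 = 366
C has the highest Borda score (366).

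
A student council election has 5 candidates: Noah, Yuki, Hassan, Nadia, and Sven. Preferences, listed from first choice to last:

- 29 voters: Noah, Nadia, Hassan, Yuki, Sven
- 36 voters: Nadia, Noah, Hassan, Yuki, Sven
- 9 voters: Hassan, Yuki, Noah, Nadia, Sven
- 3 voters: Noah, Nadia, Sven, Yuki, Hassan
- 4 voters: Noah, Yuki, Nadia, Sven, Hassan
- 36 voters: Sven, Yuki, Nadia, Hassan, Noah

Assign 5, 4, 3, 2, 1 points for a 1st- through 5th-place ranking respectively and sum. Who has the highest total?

Noah: 29·5 + 36·4 + 9·3 + 3·5 + 4·5 + 36·1 = 387
Yuki: 29·2 + 36·2 + 9·4 + 3·2 + 4·4 + 36·4 = 332
Hassan: 29·3 + 36·3 + 9·5 + 3·1 + 4·1 + 36·2 = 319
Nadia: 29·4 + 36·5 + 9·2 + 3·4 + 4·3 + 36·3 = 446
Sven: 29·1 + 36·1 + 9·1 + 3·3 + 4·2 + 36·5 = 271
Nadia has the highest Borda score (446).

Nadia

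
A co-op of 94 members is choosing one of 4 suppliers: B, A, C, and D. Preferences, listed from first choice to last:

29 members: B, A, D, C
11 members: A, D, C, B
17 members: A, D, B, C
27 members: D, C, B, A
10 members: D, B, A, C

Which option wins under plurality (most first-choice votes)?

D

First-place votes: B 29, A 28, C 0, D 37.
D has the most first-place votes.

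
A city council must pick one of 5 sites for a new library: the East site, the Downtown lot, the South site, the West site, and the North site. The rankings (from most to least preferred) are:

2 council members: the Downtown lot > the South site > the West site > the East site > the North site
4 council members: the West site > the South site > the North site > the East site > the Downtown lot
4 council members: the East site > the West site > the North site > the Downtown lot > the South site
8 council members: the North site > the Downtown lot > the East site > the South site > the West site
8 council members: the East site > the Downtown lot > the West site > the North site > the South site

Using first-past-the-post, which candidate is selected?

First-place votes: the East site 12, the Downtown lot 2, the South site 0, the West site 4, the North site 8.
the East site has the most first-place votes.

the East site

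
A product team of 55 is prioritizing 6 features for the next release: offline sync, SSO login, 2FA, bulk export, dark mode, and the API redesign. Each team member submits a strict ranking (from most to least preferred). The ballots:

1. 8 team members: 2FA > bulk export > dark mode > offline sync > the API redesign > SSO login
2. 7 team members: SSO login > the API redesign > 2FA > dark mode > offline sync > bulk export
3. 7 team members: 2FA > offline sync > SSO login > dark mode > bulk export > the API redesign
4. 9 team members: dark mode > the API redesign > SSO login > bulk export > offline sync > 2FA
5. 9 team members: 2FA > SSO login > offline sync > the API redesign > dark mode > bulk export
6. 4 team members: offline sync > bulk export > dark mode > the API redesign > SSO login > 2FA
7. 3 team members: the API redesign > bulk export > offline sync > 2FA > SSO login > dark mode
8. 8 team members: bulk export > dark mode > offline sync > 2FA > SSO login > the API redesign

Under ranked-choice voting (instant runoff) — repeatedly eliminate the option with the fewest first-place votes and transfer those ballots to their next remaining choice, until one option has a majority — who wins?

Round 1: offline sync 4, SSO login 7, 2FA 24, bulk export 8, dark mode 9, the API redesign 3. Eliminate the API redesign.
Round 2: offline sync 4, SSO login 7, 2FA 24, bulk export 11, dark mode 9. Eliminate offline sync.
Round 3: SSO login 7, 2FA 24, bulk export 15, dark mode 9. Eliminate SSO login.
Round 4: 2FA 31, bulk export 15, dark mode 9. 2FA has a majority.

2FA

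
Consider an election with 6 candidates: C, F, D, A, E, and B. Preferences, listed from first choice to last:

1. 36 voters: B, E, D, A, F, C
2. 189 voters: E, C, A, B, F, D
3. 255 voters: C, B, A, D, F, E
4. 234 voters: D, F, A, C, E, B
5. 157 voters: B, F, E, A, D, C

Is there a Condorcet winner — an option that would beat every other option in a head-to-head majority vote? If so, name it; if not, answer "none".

C

C vs F: 444–427 for C.
C vs D: 444–427 for C.
C vs A: 444–427 for C.
C vs E: 489–382 for C.
C vs B: 678–193 for C.
C beats every other option head-to-head.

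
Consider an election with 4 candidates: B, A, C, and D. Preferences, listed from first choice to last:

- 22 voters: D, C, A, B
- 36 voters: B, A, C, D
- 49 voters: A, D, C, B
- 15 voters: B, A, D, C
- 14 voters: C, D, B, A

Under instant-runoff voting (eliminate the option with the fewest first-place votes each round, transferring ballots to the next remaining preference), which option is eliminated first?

Round 1: B 51, A 49, C 14, D 22. Eliminate C.

C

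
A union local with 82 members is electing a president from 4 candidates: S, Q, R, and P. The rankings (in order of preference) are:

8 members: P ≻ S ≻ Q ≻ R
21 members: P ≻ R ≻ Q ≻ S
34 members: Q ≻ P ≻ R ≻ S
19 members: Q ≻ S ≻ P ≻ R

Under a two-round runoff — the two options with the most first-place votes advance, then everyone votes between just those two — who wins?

Round 1 first-place votes: S 0, Q 53, R 0, P 29.
Q and P advance.
Runoff: Q is preferred to P by 53 voters; P by 29.
Q wins the runoff.

Q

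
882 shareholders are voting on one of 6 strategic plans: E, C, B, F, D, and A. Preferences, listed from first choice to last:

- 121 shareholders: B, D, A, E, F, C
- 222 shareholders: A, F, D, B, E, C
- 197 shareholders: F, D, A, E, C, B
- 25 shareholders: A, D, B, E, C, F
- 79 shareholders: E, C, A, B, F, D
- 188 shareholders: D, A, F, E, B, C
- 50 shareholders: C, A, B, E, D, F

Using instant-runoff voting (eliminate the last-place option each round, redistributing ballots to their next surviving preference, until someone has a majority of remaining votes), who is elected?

Round 1: E 79, C 50, B 121, F 197, D 188, A 247. Eliminate C.
Round 2: E 79, B 121, F 197, D 188, A 297. Eliminate E.
Round 3: B 121, F 197, D 188, A 376. Eliminate B.
Round 4: F 197, D 309, A 376. Eliminate F.
Round 5: D 506, A 376. D has a majority.

D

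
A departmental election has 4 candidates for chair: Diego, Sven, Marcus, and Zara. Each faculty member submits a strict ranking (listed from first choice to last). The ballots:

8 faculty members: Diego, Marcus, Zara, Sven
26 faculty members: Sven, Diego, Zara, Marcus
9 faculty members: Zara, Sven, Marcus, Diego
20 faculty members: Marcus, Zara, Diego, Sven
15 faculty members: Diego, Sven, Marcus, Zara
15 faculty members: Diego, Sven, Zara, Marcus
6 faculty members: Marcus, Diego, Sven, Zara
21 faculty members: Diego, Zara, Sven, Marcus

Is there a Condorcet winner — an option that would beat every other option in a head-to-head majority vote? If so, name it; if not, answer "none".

Diego vs Sven: 85–35 for Diego.
Diego vs Marcus: 85–35 for Diego.
Diego vs Zara: 91–29 for Diego.
Diego beats every other option head-to-head.

Diego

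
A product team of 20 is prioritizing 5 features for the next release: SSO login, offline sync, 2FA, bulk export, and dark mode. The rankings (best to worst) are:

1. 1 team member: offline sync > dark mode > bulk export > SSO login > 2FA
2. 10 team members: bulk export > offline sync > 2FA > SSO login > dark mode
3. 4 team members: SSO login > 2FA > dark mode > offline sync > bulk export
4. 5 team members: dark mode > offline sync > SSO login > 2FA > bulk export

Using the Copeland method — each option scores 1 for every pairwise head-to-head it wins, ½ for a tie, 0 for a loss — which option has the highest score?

offline sync

SSO login: beats dark mode; ties 2FA; loses to offline sync and bulk export → score 1.5.
offline sync: beats SSO login, 2FA, and dark mode; ties bulk export → score 3.5.
2FA: beats dark mode; ties SSO login; loses to offline sync and bulk export → score 1.5.
bulk export: beats SSO login and 2FA; ties offline sync and dark mode → score 3.
dark mode: ties bulk export; loses to SSO login, offline sync, and 2FA → score 0.5.
offline sync has the best pairwise record.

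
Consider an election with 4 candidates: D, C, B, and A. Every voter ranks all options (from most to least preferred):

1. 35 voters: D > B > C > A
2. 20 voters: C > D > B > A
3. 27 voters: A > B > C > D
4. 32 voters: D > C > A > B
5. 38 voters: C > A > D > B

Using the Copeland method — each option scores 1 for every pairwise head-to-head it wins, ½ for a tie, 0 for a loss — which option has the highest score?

C

D: beats B and A; loses to C → score 2.
C: beats D, B, and A → score 3.
B: loses to D, C, and A → score 0.
A: beats B; loses to D and C → score 1.
C has the best pairwise record.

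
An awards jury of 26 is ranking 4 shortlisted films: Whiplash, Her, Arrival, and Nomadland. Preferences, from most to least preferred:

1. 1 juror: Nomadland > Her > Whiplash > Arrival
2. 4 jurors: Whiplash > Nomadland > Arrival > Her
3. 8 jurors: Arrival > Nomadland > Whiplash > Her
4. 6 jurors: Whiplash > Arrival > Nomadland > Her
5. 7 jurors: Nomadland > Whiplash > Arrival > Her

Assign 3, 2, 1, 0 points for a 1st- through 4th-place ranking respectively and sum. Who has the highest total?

Nomadland

Whiplash: 1·1 + 4·3 + 8·1 + 6·3 + 7·2 = 53
Her: 1·2 + 4·0 + 8·0 + 6·0 + 7·0 = 2
Arrival: 1·0 + 4·1 + 8·3 + 6·2 + 7·1 = 47
Nomadland: 1·3 + 4·2 + 8·2 + 6·1 + 7·3 = 54
Nomadland has the highest Borda score (54).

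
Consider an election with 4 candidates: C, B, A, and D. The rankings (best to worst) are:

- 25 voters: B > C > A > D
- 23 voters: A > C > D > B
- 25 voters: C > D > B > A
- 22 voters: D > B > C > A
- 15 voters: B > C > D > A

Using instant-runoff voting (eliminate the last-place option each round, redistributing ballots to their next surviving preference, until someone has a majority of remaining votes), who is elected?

Round 1: C 25, B 40, A 23, D 22. Eliminate D.
Round 2: C 25, B 62, A 23. B has a majority.

B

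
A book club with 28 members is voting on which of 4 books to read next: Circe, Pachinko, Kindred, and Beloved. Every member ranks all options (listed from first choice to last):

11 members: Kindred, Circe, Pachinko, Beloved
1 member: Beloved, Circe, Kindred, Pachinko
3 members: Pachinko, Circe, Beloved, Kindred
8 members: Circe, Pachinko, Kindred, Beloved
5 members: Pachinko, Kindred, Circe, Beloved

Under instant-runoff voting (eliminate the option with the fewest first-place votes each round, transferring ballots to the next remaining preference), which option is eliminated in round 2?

Round 1: Circe 8, Pachinko 8, Kindred 11, Beloved 1. Eliminate Beloved.
Round 2: Circe 9, Pachinko 8, Kindred 11. Eliminate Pachinko.

Pachinko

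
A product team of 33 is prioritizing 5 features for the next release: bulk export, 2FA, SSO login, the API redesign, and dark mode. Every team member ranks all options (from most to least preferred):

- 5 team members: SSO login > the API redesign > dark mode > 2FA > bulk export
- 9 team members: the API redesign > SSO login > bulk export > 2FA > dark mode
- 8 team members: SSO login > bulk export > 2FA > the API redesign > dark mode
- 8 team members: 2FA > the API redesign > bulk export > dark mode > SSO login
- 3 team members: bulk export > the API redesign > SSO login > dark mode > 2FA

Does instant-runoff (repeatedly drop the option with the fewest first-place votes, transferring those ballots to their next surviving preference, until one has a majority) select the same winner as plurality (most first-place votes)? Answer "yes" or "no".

no

Instant-runoff — R1 bulk export 3, 2FA 8, SSO login 13, the API redesign 9, dark mode 0 (dark mode out); R2 bulk export 3, 2FA 8, SSO login 13, the API redesign 9 (bulk export out); R3 2FA 8, SSO login 13, the API redesign 12 (2FA out); R4 SSO login 13, the API redesign 20 (the API redesign winner). Winner: the API redesign.
Plurality — first-place votes: bulk export 3, 2FA 8, SSO login 13, the API redesign 9, dark mode 0. Winner: SSO login.
The two methods disagree.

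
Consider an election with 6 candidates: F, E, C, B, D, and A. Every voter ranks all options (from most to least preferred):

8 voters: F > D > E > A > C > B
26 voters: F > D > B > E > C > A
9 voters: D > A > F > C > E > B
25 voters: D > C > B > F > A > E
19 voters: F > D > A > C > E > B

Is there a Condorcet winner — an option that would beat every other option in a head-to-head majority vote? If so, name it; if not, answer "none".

F

F vs E: 87–0 for F.
F vs C: 62–25 for F.
F vs B: 62–25 for F.
F vs D: 53–34 for F.
F vs A: 78–9 for F.
F beats every other option head-to-head.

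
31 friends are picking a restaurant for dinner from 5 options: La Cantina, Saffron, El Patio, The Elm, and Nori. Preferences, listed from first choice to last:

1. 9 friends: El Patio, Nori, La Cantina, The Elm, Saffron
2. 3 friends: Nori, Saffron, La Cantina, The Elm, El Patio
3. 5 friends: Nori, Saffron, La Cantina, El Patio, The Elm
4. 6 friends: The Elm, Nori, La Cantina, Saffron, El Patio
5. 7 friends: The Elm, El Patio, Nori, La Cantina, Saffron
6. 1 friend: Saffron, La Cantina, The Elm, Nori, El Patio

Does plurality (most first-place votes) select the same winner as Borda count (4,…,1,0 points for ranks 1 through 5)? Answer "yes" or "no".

Plurality — first-place votes: La Cantina 0, Saffron 1, El Patio 9, The Elm 13, Nori 8. Winner: The Elm.
Borda — scores: La Cantina 56, Saffron 34, El Patio 62, The Elm 66, Nori 92. Winner: Nori.
The two methods disagree.

no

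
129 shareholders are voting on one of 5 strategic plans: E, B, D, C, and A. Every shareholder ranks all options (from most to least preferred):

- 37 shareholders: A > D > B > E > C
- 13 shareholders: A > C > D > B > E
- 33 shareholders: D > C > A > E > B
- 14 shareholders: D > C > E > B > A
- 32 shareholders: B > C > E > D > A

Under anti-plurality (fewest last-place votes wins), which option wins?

Last-place votes: E 13, B 33, D 0, C 37, A 46.
D is ranked last by the fewest voters, so D wins.

D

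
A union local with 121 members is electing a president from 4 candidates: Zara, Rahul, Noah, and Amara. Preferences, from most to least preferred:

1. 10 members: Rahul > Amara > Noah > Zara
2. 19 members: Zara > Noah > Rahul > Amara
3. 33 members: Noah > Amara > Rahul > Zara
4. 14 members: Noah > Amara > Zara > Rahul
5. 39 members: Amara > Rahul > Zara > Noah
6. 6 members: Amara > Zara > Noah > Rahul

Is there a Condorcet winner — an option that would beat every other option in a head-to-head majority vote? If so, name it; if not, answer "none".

Checking pairwise contests:
Rahul beats Zara 82–39.
Noah beats Rahul 72–49.
Zara beats Noah 64–57.
Noah beats Amara 66–55.
Every option loses at least one head-to-head, so there is no Condorcet winner.

none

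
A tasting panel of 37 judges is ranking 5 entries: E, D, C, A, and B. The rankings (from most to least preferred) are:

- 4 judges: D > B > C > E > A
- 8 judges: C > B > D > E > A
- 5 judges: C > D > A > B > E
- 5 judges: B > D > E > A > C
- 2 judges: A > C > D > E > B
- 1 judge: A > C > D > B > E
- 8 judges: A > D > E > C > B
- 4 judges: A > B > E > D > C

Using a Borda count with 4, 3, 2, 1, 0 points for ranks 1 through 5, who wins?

D

E: 4·1 + 8·1 + 5·0 + 5·2 + 2·1 + 1·0 + 8·2 + 4·2 = 48
D: 4·4 + 8·2 + 5·3 + 5·3 + 2·2 + 1·2 + 8·3 + 4·1 = 96
C: 4·2 + 8·4 + 5·4 + 5·0 + 2·3 + 1·3 + 8·1 + 4·0 = 77
A: 4·0 + 8·0 + 5·2 + 5·1 + 2·4 + 1·4 + 8·4 + 4·4 = 75
B: 4·3 + 8·3 + 5·1 + 5·4 + 2·0 + 1·1 + 8·0 + 4·3 = 74
D has the highest Borda score (96).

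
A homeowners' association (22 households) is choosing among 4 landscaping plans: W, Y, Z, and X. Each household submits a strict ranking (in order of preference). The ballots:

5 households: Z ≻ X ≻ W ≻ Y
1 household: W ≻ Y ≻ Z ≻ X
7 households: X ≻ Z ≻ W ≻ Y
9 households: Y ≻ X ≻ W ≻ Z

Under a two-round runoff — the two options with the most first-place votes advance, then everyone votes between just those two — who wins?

X

Round 1 first-place votes: W 1, Y 9, Z 5, X 7.
Y and X advance.
Runoff: Y is preferred to X by 10 voters; X by 12.
X wins the runoff.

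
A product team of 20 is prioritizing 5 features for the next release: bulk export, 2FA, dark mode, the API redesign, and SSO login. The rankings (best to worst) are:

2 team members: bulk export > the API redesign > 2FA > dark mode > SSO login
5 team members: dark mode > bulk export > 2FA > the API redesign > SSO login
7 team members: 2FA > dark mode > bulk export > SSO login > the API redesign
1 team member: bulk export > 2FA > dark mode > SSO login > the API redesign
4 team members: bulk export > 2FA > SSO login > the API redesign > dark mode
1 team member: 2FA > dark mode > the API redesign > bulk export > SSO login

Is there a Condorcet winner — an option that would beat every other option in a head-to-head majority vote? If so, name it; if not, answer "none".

none

Checking pairwise contests:
dark mode beats bulk export 13–7.
bulk export beats 2FA 12–8.
2FA beats dark mode 15–5.
bulk export beats the API redesign 19–1.
bulk export beats SSO login 20–0.
Every option loses at least one head-to-head, so there is no Condorcet winner.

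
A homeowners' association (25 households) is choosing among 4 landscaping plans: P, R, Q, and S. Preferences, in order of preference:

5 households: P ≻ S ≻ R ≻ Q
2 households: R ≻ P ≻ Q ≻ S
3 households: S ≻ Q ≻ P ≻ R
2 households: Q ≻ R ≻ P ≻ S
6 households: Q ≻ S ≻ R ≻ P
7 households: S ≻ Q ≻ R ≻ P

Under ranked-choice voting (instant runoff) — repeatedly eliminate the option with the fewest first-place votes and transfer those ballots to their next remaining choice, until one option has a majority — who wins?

S

Round 1: P 5, R 2, Q 8, S 10. Eliminate R.
Round 2: P 7, Q 8, S 10. Eliminate P.
Round 3: Q 10, S 15. S has a majority.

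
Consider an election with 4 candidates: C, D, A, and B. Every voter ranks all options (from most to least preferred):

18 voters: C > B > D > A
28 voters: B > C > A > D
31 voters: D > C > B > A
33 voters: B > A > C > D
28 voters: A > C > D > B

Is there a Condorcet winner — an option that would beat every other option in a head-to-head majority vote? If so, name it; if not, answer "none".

C vs D: 107–31 for C.
C vs A: 77–61 for C.
C vs B: 77–61 for C.
C beats every other option head-to-head.

C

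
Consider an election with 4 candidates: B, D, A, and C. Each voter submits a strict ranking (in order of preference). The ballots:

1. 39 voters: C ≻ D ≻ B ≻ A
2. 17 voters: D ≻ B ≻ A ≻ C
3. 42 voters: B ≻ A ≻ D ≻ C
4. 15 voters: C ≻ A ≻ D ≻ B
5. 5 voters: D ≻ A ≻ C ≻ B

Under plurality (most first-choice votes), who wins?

C

First-place votes: B 42, D 22, A 0, C 54.
C has the most first-place votes.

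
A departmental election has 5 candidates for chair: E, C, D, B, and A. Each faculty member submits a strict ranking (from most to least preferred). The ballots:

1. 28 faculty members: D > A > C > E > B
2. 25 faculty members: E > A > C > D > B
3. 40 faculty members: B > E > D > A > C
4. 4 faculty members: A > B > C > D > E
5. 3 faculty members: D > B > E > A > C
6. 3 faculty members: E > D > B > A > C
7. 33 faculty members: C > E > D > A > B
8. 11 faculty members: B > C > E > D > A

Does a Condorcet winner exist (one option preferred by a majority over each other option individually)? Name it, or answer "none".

Checking pairwise contests:
C beats E 76–71.
D beats C 74–73.
E beats D 112–35.
E beats B 89–58.
E beats A 115–32.
Every option loses at least one head-to-head, so there is no Condorcet winner.

none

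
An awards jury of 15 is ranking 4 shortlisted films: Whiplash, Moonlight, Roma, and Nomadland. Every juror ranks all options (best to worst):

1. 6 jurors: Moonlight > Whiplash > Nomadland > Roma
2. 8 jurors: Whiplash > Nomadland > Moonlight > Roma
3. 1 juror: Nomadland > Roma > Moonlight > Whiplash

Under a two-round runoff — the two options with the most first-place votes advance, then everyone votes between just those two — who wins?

Whiplash

Round 1 first-place votes: Whiplash 8, Moonlight 6, Roma 0, Nomadland 1.
Whiplash and Moonlight advance.
Runoff: Whiplash is preferred to Moonlight by 8 voters; Moonlight by 7.
Whiplash wins the runoff.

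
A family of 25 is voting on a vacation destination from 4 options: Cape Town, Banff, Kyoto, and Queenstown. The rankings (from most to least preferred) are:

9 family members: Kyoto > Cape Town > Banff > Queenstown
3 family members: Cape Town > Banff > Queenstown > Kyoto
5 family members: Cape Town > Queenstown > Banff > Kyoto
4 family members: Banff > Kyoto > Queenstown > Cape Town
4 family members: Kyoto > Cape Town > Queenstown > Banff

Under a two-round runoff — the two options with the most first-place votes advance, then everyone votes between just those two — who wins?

Round 1 first-place votes: Cape Town 8, Banff 4, Kyoto 13, Queenstown 0.
Kyoto and Cape Town advance.
Runoff: Kyoto is preferred to Cape Town by 17 voters; Cape Town by 8.
Kyoto wins the runoff.

Kyoto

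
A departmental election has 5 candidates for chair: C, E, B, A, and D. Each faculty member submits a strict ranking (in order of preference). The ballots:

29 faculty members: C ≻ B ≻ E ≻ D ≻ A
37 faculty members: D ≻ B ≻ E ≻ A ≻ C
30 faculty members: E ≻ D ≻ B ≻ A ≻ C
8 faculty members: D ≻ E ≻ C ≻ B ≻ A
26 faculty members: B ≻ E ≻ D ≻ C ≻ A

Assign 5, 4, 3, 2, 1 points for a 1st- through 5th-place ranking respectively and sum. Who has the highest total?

C: 29·5 + 37·1 + 30·1 + 8·3 + 26·2 = 288
E: 29·3 + 37·3 + 30·5 + 8·4 + 26·4 = 484
B: 29·4 + 37·4 + 30·3 + 8·2 + 26·5 = 500
A: 29·1 + 37·2 + 30·2 + 8·1 + 26·1 = 197
D: 29·2 + 37·5 + 30·4 + 8·5 + 26·3 = 481
B has the highest Borda score (500).

B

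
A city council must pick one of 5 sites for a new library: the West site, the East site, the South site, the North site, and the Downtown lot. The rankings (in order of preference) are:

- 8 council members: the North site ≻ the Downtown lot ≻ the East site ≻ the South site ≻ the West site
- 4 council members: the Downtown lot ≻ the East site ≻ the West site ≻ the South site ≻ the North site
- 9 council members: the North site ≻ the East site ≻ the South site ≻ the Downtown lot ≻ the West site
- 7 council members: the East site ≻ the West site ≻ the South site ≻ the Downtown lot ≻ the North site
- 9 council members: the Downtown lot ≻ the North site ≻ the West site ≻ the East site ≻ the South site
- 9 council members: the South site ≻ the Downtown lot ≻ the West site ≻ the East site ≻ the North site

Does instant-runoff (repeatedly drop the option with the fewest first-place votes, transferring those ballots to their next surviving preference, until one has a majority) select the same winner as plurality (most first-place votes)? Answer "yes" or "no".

Instant-runoff — R1 the West site 0, the East site 7, the South site 9, the North site 17, the Downtown lot 13 (the West site out); R2 the East site 7, the South site 9, the North site 17, the Downtown lot 13 (the East site out); R3 the South site 16, the North site 17, the Downtown lot 13 (the Downtown lot out); R4 the South site 20, the North site 26 (the North site winner). Winner: the North site.
Plurality — first-place votes: the West site 0, the East site 7, the South site 9, the North site 17, the Downtown lot 13. Winner: the North site.
The two methods agree.

yes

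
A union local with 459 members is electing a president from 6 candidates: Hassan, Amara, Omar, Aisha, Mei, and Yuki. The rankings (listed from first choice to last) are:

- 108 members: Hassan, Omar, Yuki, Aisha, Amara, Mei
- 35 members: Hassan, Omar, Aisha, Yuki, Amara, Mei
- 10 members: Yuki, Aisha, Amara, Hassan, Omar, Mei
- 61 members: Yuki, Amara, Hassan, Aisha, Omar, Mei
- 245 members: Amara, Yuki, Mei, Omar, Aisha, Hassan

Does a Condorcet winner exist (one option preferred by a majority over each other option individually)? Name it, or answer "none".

Amara

Amara vs Hassan: 316–143 for Amara.
Amara vs Omar: 316–143 for Amara.
Amara vs Aisha: 306–153 for Amara.
Amara vs Mei: 459–0 for Amara.
Amara vs Yuki: 245–214 for Amara.
Amara beats every other option head-to-head.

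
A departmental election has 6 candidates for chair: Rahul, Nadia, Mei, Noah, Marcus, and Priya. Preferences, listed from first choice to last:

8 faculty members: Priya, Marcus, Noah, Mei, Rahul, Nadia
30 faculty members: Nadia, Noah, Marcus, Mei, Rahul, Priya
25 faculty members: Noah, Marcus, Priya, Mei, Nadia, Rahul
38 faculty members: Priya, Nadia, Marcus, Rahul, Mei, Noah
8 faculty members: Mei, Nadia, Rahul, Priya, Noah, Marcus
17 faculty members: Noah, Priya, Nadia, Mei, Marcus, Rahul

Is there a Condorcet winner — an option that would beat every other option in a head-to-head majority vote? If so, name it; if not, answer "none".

none

Checking pairwise contests:
Nadia beats Rahul 118–8.
Priya beats Nadia 88–38.
Nadia beats Mei 85–41.
Nadia beats Noah 76–50.
Nadia beats Marcus 93–33.
Noah beats Priya 72–54.
Every option loses at least one head-to-head, so there is no Condorcet winner.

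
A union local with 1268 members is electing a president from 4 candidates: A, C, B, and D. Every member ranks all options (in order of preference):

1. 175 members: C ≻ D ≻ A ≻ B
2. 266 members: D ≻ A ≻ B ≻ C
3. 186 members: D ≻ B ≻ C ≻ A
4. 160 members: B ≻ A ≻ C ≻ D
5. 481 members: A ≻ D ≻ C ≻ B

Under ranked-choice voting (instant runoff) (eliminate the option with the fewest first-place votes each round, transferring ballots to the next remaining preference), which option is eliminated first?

Round 1: A 481, C 175, B 160, D 452. Eliminate B.

B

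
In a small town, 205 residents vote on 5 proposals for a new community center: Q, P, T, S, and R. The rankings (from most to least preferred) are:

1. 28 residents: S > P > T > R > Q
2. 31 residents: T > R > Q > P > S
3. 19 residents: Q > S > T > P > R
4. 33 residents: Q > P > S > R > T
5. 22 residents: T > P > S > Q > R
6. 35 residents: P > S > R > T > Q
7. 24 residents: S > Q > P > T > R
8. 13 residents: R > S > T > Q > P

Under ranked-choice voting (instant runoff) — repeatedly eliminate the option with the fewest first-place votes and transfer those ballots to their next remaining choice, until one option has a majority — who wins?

Round 1: Q 52, P 35, T 53, S 52, R 13. Eliminate R.
Round 2: Q 52, P 35, T 53, S 65. Eliminate P.
Round 3: Q 52, T 53, S 100. Eliminate Q.
Round 4: T 53, S 152. S has a majority.

S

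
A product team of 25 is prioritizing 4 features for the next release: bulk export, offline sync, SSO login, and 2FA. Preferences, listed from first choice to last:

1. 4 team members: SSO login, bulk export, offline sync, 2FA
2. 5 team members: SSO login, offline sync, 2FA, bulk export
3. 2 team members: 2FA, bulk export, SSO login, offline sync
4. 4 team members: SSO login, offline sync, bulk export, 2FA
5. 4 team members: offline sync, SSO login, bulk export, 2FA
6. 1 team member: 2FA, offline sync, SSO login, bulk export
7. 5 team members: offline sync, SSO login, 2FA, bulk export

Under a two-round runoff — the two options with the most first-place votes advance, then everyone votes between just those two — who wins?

Round 1 first-place votes: bulk export 0, offline sync 9, SSO login 13, 2FA 3.
SSO login and offline sync advance.
Runoff: SSO login is preferred to offline sync by 15 voters; offline sync by 10.
SSO login wins the runoff.

SSO login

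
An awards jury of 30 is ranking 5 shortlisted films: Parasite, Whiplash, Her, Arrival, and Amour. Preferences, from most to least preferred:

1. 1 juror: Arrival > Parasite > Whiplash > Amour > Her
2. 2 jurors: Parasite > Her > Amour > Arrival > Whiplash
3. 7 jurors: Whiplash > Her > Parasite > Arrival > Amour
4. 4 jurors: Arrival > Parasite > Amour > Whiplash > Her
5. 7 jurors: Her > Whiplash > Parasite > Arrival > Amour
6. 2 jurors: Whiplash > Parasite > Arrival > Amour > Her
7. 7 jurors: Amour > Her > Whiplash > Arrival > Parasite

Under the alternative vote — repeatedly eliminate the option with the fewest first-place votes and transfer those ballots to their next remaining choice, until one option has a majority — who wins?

Round 1: Parasite 2, Whiplash 9, Her 7, Arrival 5, Amour 7. Eliminate Parasite.
Round 2: Whiplash 9, Her 9, Arrival 5, Amour 7. Eliminate Arrival.
Round 3: Whiplash 10, Her 9, Amour 11. Eliminate Her.
Round 4: Whiplash 17, Amour 13. Whiplash has a majority.

Whiplash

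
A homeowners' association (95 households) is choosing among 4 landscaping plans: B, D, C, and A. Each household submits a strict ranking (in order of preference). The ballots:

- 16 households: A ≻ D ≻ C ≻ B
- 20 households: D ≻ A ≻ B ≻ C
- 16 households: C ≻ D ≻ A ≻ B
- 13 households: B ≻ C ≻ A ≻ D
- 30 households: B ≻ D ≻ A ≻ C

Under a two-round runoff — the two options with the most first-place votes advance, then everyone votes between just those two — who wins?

D

Round 1 first-place votes: B 43, D 20, C 16, A 16.
B and D advance.
Runoff: B is preferred to D by 43 voters; D by 52.
D wins the runoff.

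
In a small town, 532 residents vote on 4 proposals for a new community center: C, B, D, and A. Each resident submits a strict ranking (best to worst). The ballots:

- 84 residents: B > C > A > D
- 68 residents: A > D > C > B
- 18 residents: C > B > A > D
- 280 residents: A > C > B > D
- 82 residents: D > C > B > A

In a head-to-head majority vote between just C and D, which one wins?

C

Voters preferring C to D: 382; preferring D to C: 150.
C wins the head-to-head.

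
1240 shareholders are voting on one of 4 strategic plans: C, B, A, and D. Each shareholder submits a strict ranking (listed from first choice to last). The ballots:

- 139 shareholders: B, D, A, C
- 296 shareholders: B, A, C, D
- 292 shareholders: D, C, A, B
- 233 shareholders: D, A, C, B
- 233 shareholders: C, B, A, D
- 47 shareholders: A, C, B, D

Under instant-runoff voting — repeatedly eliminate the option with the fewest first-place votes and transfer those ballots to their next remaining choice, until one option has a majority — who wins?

Round 1: C 233, B 435, A 47, D 525. Eliminate A.
Round 2: C 280, B 435, D 525. Eliminate C.
Round 3: B 715, D 525. B has a majority.

B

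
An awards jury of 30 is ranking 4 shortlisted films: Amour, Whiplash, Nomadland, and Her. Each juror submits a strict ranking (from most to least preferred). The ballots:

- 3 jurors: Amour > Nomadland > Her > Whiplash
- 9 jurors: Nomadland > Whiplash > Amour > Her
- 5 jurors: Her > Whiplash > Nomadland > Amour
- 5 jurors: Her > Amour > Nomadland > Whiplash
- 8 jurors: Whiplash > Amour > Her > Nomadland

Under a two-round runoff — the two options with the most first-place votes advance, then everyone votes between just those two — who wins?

Her

Round 1 first-place votes: Amour 3, Whiplash 8, Nomadland 9, Her 10.
Her and Nomadland advance.
Runoff: Her is preferred to Nomadland by 18 voters; Nomadland by 12.
Her wins the runoff.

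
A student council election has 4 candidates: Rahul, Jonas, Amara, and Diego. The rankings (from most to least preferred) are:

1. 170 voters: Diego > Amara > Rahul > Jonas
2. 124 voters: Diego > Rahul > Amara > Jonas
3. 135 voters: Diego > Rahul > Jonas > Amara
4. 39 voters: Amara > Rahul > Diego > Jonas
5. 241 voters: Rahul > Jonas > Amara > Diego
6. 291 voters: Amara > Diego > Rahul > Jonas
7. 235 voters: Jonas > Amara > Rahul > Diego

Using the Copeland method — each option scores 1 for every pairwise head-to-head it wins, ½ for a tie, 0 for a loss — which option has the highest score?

Rahul: beats Jonas; loses to Amara and Diego → score 1.
Jonas: loses to Rahul, Amara, and Diego → score 0.
Amara: beats Rahul, Jonas, and Diego → score 3.
Diego: beats Rahul and Jonas; loses to Amara → score 2.
Amara has the best pairwise record.

Amara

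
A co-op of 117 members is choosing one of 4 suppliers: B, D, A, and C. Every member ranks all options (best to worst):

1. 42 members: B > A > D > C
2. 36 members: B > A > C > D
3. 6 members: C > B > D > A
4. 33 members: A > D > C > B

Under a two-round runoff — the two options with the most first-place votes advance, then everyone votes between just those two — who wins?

Round 1 first-place votes: B 78, D 0, A 33, C 6.
B and A advance.
Runoff: B is preferred to A by 84 voters; A by 33.
B wins the runoff.

B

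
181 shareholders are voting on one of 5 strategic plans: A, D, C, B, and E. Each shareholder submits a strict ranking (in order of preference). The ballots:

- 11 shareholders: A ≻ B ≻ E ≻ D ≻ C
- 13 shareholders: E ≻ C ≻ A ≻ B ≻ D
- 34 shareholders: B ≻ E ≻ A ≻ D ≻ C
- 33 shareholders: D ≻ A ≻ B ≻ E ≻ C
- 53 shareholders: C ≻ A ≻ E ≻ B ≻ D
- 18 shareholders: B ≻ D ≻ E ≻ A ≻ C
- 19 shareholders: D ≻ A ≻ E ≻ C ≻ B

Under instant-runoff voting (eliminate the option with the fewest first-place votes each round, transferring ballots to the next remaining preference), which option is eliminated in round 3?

D

Round 1: A 11, D 52, C 53, B 52, E 13. Eliminate A.
Round 2: D 52, C 53, B 63, E 13. Eliminate E.
Round 3: D 52, C 66, B 63. Eliminate D.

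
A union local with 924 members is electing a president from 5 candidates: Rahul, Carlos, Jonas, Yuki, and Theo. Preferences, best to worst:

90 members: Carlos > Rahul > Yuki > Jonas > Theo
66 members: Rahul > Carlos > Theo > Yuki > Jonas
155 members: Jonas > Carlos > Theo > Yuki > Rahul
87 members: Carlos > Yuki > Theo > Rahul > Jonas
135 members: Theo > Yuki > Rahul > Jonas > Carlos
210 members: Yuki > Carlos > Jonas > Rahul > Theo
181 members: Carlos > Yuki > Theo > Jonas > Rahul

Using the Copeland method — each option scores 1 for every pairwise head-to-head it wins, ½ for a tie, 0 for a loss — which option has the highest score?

Rahul: loses to Carlos, Jonas, Yuki, and Theo → score 0.
Carlos: beats Rahul, Jonas, Yuki, and Theo → score 4.
Jonas: beats Rahul; loses to Carlos, Yuki, and Theo → score 1.
Yuki: beats Rahul, Jonas, and Theo; loses to Carlos → score 3.
Theo: beats Rahul and Jonas; loses to Carlos and Yuki → score 2.
Carlos has the best pairwise record.

Carlos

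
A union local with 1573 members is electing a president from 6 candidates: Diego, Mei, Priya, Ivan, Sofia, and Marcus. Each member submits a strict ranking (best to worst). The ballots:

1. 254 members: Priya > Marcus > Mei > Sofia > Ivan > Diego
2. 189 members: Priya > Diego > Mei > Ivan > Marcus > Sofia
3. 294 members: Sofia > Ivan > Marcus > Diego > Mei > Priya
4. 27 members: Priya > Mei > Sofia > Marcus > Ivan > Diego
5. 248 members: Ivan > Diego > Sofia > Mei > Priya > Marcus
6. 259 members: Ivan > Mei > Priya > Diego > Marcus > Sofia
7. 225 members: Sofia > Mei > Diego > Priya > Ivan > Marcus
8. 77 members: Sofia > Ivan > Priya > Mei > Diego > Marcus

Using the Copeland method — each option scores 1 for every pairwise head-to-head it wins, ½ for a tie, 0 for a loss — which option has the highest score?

Diego: beats Marcus; loses to Mei, Priya, Ivan, and Sofia → score 1.
Mei: beats Diego, Priya, and Marcus; loses to Ivan and Sofia → score 3.
Priya: beats Diego and Marcus; loses to Mei, Ivan, and Sofia → score 2.
Ivan: beats Diego, Mei, Priya, and Marcus; loses to Sofia → score 4.
Sofia: beats Diego, Mei, Priya, Ivan, and Marcus → score 5.
Marcus: loses to Diego, Mei, Priya, Ivan, and Sofia → score 0.
Sofia has the best pairwise record.

Sofia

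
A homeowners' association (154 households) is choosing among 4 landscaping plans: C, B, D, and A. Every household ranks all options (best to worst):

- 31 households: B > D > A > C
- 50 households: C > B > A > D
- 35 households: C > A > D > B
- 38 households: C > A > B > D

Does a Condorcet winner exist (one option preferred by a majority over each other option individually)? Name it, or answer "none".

C vs B: 123–31 for C.
C vs D: 123–31 for C.
C vs A: 123–31 for C.
C beats every other option head-to-head.

C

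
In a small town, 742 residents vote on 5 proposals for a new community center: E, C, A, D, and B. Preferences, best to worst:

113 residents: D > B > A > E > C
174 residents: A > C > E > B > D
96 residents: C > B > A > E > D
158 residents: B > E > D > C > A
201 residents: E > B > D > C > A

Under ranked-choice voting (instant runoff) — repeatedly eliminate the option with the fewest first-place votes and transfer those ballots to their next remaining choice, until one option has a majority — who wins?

Round 1: E 201, C 96, A 174, D 113, B 158. Eliminate C.
Round 2: E 201, A 174, D 113, B 254. Eliminate D.
Round 3: E 201, A 174, B 367. Eliminate A.
Round 4: E 375, B 367. E has a majority.

E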